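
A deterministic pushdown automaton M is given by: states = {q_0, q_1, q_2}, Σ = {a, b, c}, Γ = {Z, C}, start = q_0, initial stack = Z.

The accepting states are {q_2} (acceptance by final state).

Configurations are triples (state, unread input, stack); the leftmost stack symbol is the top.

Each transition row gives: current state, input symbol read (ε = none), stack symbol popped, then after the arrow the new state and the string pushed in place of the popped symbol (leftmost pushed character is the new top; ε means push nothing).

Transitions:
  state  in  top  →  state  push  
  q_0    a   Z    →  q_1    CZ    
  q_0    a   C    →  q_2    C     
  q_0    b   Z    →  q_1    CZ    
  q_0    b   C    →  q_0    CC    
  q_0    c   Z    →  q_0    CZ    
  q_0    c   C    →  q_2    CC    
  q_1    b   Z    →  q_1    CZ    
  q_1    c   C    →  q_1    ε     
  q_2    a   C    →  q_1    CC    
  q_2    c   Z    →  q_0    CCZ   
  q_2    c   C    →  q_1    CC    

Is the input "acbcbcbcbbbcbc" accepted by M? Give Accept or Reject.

(q_0, acbcbcbcbbbcbc, Z) ⊢ (q_1, cbcbcbcbbbcbc, CZ) ⊢ (q_1, bcbcbcbbbcbc, Z) ⊢ (q_1, cbcbcbbbcbc, CZ) ⊢ (q_1, bcbcbbbcbc, Z) ⊢ (q_1, cbcbbbcbc, CZ) ⊢ (q_1, bcbbbcbc, Z) ⊢ (q_1, cbbbcbc, CZ) ⊢ (q_1, bbbcbc, Z) ⊢ (q_1, bbcbc, CZ)
No transition applies at (q_1, bbcbc, CZ); input not fully consumed.

Reject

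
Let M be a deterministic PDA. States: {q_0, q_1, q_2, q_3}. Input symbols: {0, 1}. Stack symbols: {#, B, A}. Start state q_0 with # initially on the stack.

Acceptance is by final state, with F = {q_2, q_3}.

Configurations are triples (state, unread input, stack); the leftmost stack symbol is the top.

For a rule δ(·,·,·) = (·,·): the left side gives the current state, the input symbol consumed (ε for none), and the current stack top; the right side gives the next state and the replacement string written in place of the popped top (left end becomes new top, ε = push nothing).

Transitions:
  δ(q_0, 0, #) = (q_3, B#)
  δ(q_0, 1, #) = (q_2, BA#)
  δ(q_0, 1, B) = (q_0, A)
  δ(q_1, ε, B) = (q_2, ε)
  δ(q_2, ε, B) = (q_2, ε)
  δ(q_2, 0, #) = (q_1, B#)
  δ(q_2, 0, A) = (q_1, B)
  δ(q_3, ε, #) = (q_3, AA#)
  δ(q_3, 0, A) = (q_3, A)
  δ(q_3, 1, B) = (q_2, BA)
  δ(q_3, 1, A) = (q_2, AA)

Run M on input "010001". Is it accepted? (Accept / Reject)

Reject

(q_0, 010001, #) ⊢ (q_3, 10001, B#) ⊢ (q_2, 0001, BA#) ⊢ (q_2, 0001, A#) ⊢ (q_1, 001, B#) ⊢ (q_2, 001, #) ⊢ (q_1, 01, B#) ⊢ (q_2, 01, #) ⊢ (q_1, 1, B#) ⊢ (q_2, 1, #)
No transition applies at (q_2, 1, #); input not fully consumed.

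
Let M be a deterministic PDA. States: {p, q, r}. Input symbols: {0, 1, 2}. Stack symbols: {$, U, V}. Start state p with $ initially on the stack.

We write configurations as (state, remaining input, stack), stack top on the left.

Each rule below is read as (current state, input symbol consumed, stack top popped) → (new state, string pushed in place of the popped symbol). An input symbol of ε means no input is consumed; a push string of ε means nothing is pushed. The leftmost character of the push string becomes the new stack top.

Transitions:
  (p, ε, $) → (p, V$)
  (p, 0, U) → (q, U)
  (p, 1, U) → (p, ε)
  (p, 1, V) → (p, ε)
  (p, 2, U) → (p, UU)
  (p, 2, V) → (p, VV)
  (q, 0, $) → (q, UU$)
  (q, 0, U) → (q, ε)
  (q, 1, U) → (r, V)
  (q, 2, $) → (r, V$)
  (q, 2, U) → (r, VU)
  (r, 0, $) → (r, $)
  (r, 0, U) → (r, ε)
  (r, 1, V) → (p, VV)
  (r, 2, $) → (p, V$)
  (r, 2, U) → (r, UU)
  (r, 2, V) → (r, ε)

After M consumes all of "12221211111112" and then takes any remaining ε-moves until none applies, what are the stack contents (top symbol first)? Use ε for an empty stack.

(p, 12221211111112, $) ⊢ (p, 12221211111112, V$) ⊢ (p, 2221211111112, $) ⊢ (p, 2221211111112, V$) ⊢ (p, 221211111112, VV$) ⊢ (p, 21211111112, VVV$) ⊢ (p, 1211111112, VVVV$) ⊢ (p, 211111112, VVV$) ⊢ (p, 11111112, VVVV$) ⊢ (p, 1111112, VVV$) ⊢ (p, 111112, VV$) ⊢ (p, 11112, V$) ⊢ (p, 1112, $) ⊢ (p, 1112, V$) ⊢ (p, 112, $) ⊢ (p, 112, V$) ⊢ (p, 12, $) ⊢ (p, 12, V$) ⊢ (p, 2, $) ⊢ (p, 2, V$) ⊢ (p, ε, VV$)
All input consumed in state p with stack VV$.

VV$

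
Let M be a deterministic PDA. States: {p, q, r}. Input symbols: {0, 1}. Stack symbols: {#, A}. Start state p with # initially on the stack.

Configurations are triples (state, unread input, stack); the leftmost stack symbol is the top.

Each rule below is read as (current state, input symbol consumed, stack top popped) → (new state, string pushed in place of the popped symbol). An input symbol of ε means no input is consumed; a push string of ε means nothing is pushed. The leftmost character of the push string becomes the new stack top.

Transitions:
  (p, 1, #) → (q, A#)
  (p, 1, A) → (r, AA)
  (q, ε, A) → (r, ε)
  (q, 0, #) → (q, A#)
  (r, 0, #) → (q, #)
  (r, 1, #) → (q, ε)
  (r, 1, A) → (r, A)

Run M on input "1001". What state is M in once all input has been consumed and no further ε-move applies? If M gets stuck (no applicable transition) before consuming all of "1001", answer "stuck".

(p, 1001, #)
  read 1, top #: go to q, push A# → (q, 001, A#)
  ε-move, top A: go to r, push ε → (r, 001, #)
  read 0, top #: go to q, push # → (q, 01, #)
  read 0, top #: go to q, push A# → (q, 1, A#)
  ε-move, top A: go to r, push ε → (r, 1, #)
  read 1, top #: go to q, push ε → (q, ε, ε)
All input consumed; M is in state q.

q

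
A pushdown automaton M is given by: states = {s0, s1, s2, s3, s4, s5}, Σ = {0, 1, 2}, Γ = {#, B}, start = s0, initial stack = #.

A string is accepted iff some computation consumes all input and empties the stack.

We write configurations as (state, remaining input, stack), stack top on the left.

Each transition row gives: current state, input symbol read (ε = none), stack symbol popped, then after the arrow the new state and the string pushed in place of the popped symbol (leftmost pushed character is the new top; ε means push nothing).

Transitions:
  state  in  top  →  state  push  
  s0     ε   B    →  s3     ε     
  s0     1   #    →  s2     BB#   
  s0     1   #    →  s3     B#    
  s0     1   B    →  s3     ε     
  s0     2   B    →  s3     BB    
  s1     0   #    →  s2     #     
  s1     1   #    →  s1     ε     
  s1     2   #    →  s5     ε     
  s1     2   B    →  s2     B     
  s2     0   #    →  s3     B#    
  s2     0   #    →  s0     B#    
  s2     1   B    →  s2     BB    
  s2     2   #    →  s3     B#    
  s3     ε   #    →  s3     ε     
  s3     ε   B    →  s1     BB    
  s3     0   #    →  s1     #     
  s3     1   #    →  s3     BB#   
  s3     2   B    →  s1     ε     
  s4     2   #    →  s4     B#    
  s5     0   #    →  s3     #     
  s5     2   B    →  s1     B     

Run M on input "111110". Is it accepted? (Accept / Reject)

No computation consumes all input and empties the stack.

Reject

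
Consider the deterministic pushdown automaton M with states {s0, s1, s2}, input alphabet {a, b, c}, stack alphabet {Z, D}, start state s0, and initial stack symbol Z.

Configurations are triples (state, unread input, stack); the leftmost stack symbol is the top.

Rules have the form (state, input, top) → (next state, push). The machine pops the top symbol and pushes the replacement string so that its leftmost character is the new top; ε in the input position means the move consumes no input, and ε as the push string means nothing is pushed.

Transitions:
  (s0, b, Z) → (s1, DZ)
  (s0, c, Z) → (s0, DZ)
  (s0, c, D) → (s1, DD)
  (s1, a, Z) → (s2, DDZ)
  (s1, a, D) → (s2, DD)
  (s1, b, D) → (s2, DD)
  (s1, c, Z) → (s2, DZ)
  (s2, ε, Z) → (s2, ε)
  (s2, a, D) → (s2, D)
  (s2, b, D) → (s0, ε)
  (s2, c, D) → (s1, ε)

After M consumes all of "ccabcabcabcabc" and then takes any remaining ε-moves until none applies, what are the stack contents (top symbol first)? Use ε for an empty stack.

DDDDDDZ

(s0, ccabcabcabcabc, Z)
  read c, top Z: go to s0, push DZ → (s0, cabcabcabcabc, DZ)
  read c, top D: go to s1, push DD → (s1, abcabcabcabc, DDZ)
  read a, top D: go to s2, push DD → (s2, bcabcabcabc, DDDZ)
  read b, top D: go to s0, push ε → (s0, cabcabcabc, DDZ)
  read c, top D: go to s1, push DD → (s1, abcabcabc, DDDZ)
  read a, top D: go to s2, push DD → (s2, bcabcabc, DDDDZ)
  read b, top D: go to s0, push ε → (s0, cabcabc, DDDZ)
  read c, top D: go to s1, push DD → (s1, abcabc, DDDDZ)
  read a, top D: go to s2, push DD → (s2, bcabc, DDDDDZ)
  read b, top D: go to s0, push ε → (s0, cabc, DDDDZ)
  read c, top D: go to s1, push DD → (s1, abc, DDDDDZ)
  read a, top D: go to s2, push DD → (s2, bc, DDDDDDZ)
  read b, top D: go to s0, push ε → (s0, c, DDDDDZ)
  read c, top D: go to s1, push DD → (s1, ε, DDDDDDZ)
All input consumed in state s1 with stack DDDDDDZ.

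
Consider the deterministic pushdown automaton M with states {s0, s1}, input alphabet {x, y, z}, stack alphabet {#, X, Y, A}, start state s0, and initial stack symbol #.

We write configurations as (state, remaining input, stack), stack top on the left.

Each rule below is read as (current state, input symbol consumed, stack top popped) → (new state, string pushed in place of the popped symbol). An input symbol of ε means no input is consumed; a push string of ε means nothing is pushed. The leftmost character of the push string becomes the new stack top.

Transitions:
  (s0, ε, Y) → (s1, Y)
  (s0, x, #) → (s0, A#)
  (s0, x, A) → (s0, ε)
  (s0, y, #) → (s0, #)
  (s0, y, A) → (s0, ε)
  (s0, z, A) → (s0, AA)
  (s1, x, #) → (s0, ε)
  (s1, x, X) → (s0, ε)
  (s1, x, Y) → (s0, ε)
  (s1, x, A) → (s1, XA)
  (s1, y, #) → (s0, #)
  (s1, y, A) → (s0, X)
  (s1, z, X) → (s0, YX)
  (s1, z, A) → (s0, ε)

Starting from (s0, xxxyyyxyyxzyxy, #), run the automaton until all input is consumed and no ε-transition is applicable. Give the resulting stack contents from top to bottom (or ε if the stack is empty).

#

(s0, xxxyyyxyyxzyxy, #)
  read x, top #: go to s0, push A# → (s0, xxyyyxyyxzyxy, A#)
  read x, top A: go to s0, push ε → (s0, xyyyxyyxzyxy, #)
  read x, top #: go to s0, push A# → (s0, yyyxyyxzyxy, A#)
  read y, top A: go to s0, push ε → (s0, yyxyyxzyxy, #)
  read y, top #: go to s0, push # → (s0, yxyyxzyxy, #)
  read y, top #: go to s0, push # → (s0, xyyxzyxy, #)
  read x, top #: go to s0, push A# → (s0, yyxzyxy, A#)
  read y, top A: go to s0, push ε → (s0, yxzyxy, #)
  read y, top #: go to s0, push # → (s0, xzyxy, #)
  read x, top #: go to s0, push A# → (s0, zyxy, A#)
  read z, top A: go to s0, push AA → (s0, yxy, AA#)
  read y, top A: go to s0, push ε → (s0, xy, A#)
  read x, top A: go to s0, push ε → (s0, y, #)
  read y, top #: go to s0, push # → (s0, ε, #)
All input consumed in state s0 with stack #.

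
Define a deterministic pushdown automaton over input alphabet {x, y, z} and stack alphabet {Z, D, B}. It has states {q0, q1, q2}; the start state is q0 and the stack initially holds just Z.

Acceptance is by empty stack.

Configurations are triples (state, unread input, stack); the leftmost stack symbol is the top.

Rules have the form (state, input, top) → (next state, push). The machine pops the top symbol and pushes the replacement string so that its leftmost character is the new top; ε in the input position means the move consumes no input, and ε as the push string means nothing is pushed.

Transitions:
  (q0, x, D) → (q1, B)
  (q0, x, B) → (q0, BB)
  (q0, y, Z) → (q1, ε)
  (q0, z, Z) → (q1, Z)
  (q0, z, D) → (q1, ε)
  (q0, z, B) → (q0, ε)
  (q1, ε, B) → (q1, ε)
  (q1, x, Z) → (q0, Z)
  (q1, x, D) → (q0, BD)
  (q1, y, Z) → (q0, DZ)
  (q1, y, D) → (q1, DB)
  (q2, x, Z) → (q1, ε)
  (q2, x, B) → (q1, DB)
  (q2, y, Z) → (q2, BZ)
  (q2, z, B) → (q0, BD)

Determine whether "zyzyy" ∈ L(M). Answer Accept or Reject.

Reject

(q0, zyzyy, Z)
  read z, top Z: go to q1, push Z → (q1, yzyy, Z)
  read y, top Z: go to q0, push DZ → (q0, zyy, DZ)
  read z, top D: go to q1, push ε → (q1, yy, Z)
  read y, top Z: go to q0, push DZ → (q0, y, DZ)
No transition applies at (q0, y, DZ); input not fully consumed.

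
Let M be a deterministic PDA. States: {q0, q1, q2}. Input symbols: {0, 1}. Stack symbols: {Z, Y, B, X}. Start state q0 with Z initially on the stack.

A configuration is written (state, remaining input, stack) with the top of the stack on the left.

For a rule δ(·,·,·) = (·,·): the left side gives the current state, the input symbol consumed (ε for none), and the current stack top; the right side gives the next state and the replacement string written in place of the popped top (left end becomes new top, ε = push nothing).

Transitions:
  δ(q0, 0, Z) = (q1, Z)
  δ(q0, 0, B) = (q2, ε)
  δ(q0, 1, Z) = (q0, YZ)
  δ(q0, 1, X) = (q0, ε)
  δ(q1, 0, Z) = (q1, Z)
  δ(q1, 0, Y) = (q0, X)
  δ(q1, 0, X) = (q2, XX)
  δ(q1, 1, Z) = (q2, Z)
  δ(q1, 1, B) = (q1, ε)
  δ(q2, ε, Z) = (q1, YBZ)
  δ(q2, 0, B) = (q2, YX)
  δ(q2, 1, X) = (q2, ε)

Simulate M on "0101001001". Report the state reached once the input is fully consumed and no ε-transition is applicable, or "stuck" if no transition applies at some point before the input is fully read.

q0

(q0, 0101001001, Z) ⊢ (q1, 101001001, Z) ⊢ (q2, 01001001, Z) ⊢ (q1, 01001001, YBZ) ⊢ (q0, 1001001, XBZ) ⊢ (q0, 001001, BZ) ⊢ (q2, 01001, Z) ⊢ (q1, 01001, YBZ) ⊢ (q0, 1001, XBZ) ⊢ (q0, 001, BZ) ⊢ (q2, 01, Z) ⊢ (q1, 01, YBZ) ⊢ (q0, 1, XBZ) ⊢ (q0, ε, BZ)
All input consumed; M is in state q0.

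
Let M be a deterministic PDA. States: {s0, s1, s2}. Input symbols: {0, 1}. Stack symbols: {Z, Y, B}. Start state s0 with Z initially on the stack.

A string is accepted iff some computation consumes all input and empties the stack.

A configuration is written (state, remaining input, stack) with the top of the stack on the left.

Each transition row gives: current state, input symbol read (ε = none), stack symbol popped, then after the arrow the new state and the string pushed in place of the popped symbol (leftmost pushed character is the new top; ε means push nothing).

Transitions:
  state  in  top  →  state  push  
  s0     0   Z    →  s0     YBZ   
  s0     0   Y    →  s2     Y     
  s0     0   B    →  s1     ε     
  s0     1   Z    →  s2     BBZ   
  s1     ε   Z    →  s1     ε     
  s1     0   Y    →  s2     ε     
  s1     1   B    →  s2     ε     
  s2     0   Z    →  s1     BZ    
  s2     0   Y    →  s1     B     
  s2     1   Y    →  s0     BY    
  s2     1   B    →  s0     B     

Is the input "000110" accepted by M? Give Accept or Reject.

Accept

(s0, 000110, Z)
  read 0, top Z: go to s0, push YBZ → (s0, 00110, YBZ)
  read 0, top Y: go to s2, push Y → (s2, 0110, YBZ)
  read 0, top Y: go to s1, push B → (s1, 110, BBZ)
  read 1, top B: go to s2, push ε → (s2, 10, BZ)
  read 1, top B: go to s0, push B → (s0, 0, BZ)
  read 0, top B: go to s1, push ε → (s1, ε, Z)
  ε-move, top Z: go to s1, push ε → (s1, ε, ε)
All input consumed and the stack is empty.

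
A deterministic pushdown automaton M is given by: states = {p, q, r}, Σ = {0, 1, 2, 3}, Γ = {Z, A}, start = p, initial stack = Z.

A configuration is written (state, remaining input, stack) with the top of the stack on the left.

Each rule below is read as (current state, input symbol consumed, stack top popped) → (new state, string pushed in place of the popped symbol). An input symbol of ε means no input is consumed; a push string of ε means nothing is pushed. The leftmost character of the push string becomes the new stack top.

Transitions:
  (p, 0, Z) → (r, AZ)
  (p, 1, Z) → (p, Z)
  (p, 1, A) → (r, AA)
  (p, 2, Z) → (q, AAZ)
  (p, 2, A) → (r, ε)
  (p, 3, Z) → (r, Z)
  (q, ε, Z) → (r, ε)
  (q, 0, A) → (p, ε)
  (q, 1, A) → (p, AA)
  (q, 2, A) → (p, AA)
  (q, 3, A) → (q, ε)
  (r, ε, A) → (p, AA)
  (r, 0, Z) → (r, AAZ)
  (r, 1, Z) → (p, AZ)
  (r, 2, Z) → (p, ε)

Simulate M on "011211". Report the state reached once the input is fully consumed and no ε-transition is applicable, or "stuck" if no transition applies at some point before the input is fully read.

p

(p, 011211, Z)
  read 0, top Z: go to r, push AZ → (r, 11211, AZ)
  ε-move, top A: go to p, push AA → (p, 11211, AAZ)
  read 1, top A: go to r, push AA → (r, 1211, AAAZ)
  ε-move, top A: go to p, push AA → (p, 1211, AAAAZ)
  read 1, top A: go to r, push AA → (r, 211, AAAAAZ)
  ε-move, top A: go to p, push AA → (p, 211, AAAAAAZ)
  read 2, top A: go to r, push ε → (r, 11, AAAAAZ)
  ε-move, top A: go to p, push AA → (p, 11, AAAAAAZ)
  read 1, top A: go to r, push AA → (r, 1, AAAAAAAZ)
  ε-move, top A: go to p, push AA → (p, 1, AAAAAAAAZ)
  read 1, top A: go to r, push AA → (r, ε, AAAAAAAAAZ)
  ε-move, top A: go to p, push AA → (p, ε, AAAAAAAAAAZ)
All input consumed; M is in state p.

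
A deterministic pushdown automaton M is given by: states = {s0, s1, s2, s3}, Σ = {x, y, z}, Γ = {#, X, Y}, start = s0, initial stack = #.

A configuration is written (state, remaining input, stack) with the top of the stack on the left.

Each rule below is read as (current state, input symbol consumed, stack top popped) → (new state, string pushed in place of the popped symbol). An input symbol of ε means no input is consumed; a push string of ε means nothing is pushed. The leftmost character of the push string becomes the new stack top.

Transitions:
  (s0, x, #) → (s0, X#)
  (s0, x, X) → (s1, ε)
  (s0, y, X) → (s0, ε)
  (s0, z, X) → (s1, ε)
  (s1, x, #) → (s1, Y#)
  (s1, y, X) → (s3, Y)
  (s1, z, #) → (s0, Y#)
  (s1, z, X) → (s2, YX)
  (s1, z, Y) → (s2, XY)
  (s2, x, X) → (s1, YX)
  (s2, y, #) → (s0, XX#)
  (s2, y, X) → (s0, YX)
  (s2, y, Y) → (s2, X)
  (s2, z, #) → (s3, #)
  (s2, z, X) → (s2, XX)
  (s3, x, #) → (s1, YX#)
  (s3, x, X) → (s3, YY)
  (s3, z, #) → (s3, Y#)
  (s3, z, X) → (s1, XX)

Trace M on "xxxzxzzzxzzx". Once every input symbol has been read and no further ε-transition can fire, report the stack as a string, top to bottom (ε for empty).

(s0, xxxzxzzzxzzx, #) ⊢ (s0, xxzxzzzxzzx, X#) ⊢ (s1, xzxzzzxzzx, #) ⊢ (s1, zxzzzxzzx, Y#) ⊢ (s2, xzzzxzzx, XY#) ⊢ (s1, zzzxzzx, YXY#) ⊢ (s2, zzxzzx, XYXY#) ⊢ (s2, zxzzx, XXYXY#) ⊢ (s2, xzzx, XXXYXY#) ⊢ (s1, zzx, YXXXYXY#) ⊢ (s2, zx, XYXXXYXY#) ⊢ (s2, x, XXYXXXYXY#) ⊢ (s1, ε, YXXYXXXYXY#)
All input consumed in state s1 with stack YXXYXXXYXY#.

YXXYXXXYXY#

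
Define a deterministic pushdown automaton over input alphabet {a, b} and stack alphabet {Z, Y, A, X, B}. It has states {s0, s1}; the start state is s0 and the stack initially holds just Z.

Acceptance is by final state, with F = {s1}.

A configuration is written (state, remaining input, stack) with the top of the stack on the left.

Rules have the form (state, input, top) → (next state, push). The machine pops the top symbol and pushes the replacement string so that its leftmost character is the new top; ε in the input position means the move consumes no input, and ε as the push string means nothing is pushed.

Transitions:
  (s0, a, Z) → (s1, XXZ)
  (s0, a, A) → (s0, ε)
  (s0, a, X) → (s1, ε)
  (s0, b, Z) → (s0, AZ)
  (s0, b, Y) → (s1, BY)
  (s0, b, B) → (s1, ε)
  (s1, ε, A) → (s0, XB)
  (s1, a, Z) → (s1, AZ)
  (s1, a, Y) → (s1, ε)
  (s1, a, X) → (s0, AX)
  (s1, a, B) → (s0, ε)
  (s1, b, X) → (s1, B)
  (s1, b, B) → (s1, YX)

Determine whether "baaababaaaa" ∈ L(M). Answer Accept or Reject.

Reject

(s0, baaababaaaa, Z)
  read b, top Z: go to s0, push AZ → (s0, aaababaaaa, AZ)
  read a, top A: go to s0, push ε → (s0, aababaaaa, Z)
  read a, top Z: go to s1, push XXZ → (s1, ababaaaa, XXZ)
  read a, top X: go to s0, push AX → (s0, babaaaa, AXXZ)
No transition applies at (s0, babaaaa, AXXZ); input not fully consumed.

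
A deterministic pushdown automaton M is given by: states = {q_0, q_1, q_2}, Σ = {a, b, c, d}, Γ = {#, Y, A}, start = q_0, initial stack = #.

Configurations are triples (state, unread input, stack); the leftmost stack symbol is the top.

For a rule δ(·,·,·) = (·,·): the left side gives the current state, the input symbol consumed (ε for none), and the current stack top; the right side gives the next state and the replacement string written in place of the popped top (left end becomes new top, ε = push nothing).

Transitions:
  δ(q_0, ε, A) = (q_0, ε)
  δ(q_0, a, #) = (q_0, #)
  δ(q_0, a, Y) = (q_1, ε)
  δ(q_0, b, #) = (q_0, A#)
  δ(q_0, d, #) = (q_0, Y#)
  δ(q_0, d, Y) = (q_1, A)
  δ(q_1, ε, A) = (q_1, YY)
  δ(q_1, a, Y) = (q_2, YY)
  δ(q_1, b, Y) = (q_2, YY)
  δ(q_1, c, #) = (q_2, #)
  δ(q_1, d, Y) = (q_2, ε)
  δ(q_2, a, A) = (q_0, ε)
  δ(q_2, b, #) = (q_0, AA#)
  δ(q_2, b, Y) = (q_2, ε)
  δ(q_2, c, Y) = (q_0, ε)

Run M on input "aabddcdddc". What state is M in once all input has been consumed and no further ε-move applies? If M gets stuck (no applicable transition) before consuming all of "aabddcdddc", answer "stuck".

stuck

(q_0, aabddcdddc, #) ⊢ (q_0, abddcdddc, #) ⊢ (q_0, bddcdddc, #) ⊢ (q_0, ddcdddc, A#) ⊢ (q_0, ddcdddc, #) ⊢ (q_0, dcdddc, Y#) ⊢ (q_1, cdddc, A#) ⊢ (q_1, cdddc, YY#)
No transition for (q_1, c, top Y); M blocks with input cdddc remaining.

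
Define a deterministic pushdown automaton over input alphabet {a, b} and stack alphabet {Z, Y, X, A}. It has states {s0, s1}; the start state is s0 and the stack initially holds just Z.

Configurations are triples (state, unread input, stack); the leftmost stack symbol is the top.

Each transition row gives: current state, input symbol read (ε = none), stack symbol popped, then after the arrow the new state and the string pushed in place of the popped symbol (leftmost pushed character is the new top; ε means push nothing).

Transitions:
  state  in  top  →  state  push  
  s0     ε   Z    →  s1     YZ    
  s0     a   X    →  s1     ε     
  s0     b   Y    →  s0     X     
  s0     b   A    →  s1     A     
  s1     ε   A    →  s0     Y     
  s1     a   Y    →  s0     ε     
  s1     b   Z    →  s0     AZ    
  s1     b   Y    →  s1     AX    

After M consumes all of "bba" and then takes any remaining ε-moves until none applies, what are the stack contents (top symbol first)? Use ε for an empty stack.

XZ

(s0, bba, Z) ⊢ (s1, bba, YZ) ⊢ (s1, ba, AXZ) ⊢ (s0, ba, YXZ) ⊢ (s0, a, XXZ) ⊢ (s1, ε, XZ)
All input consumed in state s1 with stack XZ.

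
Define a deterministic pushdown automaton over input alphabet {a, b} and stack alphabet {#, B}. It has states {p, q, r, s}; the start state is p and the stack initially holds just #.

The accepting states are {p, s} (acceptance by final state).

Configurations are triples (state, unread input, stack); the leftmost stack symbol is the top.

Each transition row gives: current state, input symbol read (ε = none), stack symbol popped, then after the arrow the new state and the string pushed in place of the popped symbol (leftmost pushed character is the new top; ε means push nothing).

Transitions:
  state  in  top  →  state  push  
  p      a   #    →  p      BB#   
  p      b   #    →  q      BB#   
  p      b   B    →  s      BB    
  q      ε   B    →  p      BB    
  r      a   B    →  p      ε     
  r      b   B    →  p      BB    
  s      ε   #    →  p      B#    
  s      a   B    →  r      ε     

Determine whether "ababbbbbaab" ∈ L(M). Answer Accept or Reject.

Reject

(p, ababbbbbaab, #)
  read a, top #: go to p, push BB# → (p, babbbbbaab, BB#)
  read b, top B: go to s, push BB → (s, abbbbbaab, BBB#)
  read a, top B: go to r, push ε → (r, bbbbbaab, BB#)
  read b, top B: go to p, push BB → (p, bbbbaab, BBB#)
  read b, top B: go to s, push BB → (s, bbbaab, BBBB#)
No transition applies at (s, bbbaab, BBBB#); input not fully consumed.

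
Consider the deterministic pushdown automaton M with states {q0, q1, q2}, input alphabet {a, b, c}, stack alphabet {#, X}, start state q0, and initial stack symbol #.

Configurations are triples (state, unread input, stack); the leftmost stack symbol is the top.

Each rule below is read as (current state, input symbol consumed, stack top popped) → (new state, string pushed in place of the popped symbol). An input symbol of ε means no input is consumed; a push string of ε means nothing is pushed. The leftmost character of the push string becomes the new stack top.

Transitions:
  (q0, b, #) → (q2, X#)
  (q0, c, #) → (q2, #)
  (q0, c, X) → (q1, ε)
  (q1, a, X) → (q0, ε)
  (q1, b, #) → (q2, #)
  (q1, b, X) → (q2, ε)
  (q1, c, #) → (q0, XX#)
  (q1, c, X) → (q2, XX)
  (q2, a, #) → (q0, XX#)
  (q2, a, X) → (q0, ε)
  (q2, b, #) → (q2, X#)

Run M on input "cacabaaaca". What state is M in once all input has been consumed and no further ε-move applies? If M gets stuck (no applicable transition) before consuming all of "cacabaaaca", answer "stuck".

(q0, cacabaaaca, #)
  read c, top #: go to q2, push # → (q2, acabaaaca, #)
  read a, top #: go to q0, push XX# → (q0, cabaaaca, XX#)
  read c, top X: go to q1, push ε → (q1, abaaaca, X#)
  read a, top X: go to q0, push ε → (q0, baaaca, #)
  read b, top #: go to q2, push X# → (q2, aaaca, X#)
  read a, top X: go to q0, push ε → (q0, aaca, #)
No transition for (q0, a, top #); M blocks with input aaca remaining.

stuck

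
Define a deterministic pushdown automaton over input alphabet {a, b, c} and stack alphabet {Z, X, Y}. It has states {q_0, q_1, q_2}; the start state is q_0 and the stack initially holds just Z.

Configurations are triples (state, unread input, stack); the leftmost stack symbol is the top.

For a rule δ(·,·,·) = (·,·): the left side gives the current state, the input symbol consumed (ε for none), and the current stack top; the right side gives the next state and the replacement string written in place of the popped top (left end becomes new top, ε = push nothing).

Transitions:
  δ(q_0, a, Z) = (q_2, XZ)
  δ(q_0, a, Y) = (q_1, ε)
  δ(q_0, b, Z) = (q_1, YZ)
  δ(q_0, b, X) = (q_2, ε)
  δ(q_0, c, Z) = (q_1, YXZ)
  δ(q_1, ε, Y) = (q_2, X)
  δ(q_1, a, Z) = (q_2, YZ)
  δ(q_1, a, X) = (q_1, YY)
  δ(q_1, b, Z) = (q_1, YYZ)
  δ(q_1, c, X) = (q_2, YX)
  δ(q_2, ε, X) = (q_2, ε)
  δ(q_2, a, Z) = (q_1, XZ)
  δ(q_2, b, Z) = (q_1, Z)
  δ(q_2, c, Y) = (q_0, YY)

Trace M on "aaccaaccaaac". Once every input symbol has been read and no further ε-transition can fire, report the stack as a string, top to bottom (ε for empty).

(q_0, aaccaaccaaac, Z)
  read a, top Z: go to q_2, push XZ → (q_2, accaaccaaac, XZ)
  ε-move, top X: go to q_2, push ε → (q_2, accaaccaaac, Z)
  read a, top Z: go to q_1, push XZ → (q_1, ccaaccaaac, XZ)
  read c, top X: go to q_2, push YX → (q_2, caaccaaac, YXZ)
  read c, top Y: go to q_0, push YY → (q_0, aaccaaac, YYXZ)
  read a, top Y: go to q_1, push ε → (q_1, accaaac, YXZ)
  ε-move, top Y: go to q_2, push X → (q_2, accaaac, XXZ)
  ε-move, top X: go to q_2, push ε → (q_2, accaaac, XZ)
  ε-move, top X: go to q_2, push ε → (q_2, accaaac, Z)
  read a, top Z: go to q_1, push XZ → (q_1, ccaaac, XZ)
  read c, top X: go to q_2, push YX → (q_2, caaac, YXZ)
  read c, top Y: go to q_0, push YY → (q_0, aaac, YYXZ)
  read a, top Y: go to q_1, push ε → (q_1, aac, YXZ)
  ε-move, top Y: go to q_2, push X → (q_2, aac, XXZ)
  ε-move, top X: go to q_2, push ε → (q_2, aac, XZ)
  ε-move, top X: go to q_2, push ε → (q_2, aac, Z)
  read a, top Z: go to q_1, push XZ → (q_1, ac, XZ)
  read a, top X: go to q_1, push YY → (q_1, c, YYZ)
  ε-move, top Y: go to q_2, push X → (q_2, c, XYZ)
  ε-move, top X: go to q_2, push ε → (q_2, c, YZ)
  read c, top Y: go to q_0, push YY → (q_0, ε, YYZ)
All input consumed in state q_0 with stack YYZ.

YYZ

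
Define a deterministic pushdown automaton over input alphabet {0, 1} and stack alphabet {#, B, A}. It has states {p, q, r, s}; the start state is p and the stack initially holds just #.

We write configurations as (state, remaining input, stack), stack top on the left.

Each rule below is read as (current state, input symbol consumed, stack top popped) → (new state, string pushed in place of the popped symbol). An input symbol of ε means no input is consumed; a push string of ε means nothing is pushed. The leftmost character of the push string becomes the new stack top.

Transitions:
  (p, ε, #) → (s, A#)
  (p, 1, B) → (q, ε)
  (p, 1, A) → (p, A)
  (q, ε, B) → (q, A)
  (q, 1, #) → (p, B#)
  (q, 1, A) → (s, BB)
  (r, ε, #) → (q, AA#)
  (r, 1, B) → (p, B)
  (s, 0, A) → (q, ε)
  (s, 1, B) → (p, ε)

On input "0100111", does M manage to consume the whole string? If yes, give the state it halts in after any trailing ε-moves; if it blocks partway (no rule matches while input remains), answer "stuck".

stuck

(p, 0100111, #)
  ε-move, top #: go to s, push A# → (s, 0100111, A#)
  read 0, top A: go to q, push ε → (q, 100111, #)
  read 1, top #: go to p, push B# → (p, 00111, B#)
No transition for (p, 0, top B); M blocks with input 00111 remaining.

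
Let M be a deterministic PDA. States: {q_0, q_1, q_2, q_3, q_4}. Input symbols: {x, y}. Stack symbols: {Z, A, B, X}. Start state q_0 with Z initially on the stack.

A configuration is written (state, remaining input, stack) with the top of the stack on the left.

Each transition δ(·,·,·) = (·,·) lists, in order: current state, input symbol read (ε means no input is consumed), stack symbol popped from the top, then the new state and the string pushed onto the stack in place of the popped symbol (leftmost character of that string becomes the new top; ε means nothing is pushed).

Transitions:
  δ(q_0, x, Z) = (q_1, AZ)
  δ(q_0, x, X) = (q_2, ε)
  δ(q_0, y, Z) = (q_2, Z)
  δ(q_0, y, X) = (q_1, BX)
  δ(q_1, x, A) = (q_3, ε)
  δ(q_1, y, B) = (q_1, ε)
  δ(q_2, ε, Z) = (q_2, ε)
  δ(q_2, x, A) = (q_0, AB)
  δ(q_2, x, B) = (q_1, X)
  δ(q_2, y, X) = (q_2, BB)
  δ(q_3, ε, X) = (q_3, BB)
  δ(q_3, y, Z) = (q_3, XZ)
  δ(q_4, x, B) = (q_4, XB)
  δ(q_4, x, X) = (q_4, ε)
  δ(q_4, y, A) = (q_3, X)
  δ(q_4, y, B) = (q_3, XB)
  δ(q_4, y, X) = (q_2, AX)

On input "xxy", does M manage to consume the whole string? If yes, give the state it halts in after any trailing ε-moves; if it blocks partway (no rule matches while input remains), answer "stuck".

q_3

(q_0, xxy, Z)
  read x, top Z: go to q_1, push AZ → (q_1, xy, AZ)
  read x, top A: go to q_3, push ε → (q_3, y, Z)
  read y, top Z: go to q_3, push XZ → (q_3, ε, XZ)
  ε-move, top X: go to q_3, push BB → (q_3, ε, BBZ)
All input consumed; M is in state q_3.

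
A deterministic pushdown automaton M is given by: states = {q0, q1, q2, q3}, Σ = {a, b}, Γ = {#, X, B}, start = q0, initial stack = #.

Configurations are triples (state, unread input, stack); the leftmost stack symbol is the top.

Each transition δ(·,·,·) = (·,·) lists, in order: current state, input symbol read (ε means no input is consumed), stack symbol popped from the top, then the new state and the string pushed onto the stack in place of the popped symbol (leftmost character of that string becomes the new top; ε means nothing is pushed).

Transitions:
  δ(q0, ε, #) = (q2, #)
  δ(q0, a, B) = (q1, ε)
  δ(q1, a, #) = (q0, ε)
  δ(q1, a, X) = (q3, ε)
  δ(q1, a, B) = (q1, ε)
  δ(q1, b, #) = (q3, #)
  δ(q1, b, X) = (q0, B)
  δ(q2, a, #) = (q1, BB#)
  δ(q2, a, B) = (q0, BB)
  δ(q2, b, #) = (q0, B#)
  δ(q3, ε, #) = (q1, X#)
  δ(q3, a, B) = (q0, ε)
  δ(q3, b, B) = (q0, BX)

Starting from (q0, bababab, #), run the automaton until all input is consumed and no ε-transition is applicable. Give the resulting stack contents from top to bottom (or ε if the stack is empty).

(q0, bababab, #) ⊢ (q2, bababab, #) ⊢ (q0, ababab, B#) ⊢ (q1, babab, #) ⊢ (q3, abab, #) ⊢ (q1, abab, X#) ⊢ (q3, bab, #) ⊢ (q1, bab, X#) ⊢ (q0, ab, B#) ⊢ (q1, b, #) ⊢ (q3, ε, #) ⊢ (q1, ε, X#)
All input consumed in state q1 with stack X#.

X#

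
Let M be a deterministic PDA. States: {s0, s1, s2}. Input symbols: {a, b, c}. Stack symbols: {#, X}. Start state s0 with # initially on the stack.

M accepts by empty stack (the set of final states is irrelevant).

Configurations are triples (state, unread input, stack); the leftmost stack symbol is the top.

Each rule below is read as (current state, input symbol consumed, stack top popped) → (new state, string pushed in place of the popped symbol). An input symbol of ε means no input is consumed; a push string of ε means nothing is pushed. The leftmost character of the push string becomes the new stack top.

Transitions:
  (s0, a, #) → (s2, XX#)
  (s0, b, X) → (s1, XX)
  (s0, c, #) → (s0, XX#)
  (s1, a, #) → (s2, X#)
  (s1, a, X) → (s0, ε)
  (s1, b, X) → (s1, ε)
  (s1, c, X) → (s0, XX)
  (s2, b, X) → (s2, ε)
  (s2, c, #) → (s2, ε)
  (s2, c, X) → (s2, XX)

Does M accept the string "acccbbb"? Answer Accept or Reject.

(s0, acccbbb, #)
  read a, top #: go to s2, push XX# → (s2, cccbbb, XX#)
  read c, top X: go to s2, push XX → (s2, ccbbb, XXX#)
  read c, top X: go to s2, push XX → (s2, cbbb, XXXX#)
  read c, top X: go to s2, push XX → (s2, bbb, XXXXX#)
  read b, top X: go to s2, push ε → (s2, bb, XXXX#)
  read b, top X: go to s2, push ε → (s2, b, XXX#)
  read b, top X: go to s2, push ε → (s2, ε, XX#)
All input consumed; stack is XX#, not empty, and no further ε-move applies.

Reject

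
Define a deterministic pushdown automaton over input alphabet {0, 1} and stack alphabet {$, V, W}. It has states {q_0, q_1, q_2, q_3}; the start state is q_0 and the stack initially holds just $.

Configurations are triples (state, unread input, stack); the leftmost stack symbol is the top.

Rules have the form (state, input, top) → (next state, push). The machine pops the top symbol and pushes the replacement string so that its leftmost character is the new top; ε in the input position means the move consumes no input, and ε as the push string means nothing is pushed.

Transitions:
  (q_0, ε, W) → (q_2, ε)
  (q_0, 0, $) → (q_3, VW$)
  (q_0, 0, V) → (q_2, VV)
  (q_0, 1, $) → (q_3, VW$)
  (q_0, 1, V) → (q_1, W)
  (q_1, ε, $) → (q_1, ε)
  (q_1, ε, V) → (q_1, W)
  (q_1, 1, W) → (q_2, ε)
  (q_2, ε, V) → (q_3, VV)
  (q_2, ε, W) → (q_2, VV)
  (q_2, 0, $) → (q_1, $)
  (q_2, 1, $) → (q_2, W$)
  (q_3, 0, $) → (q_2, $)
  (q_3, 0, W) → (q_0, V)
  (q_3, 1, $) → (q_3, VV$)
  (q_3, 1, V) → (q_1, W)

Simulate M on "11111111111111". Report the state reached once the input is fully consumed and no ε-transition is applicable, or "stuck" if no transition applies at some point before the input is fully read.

(q_0, 11111111111111, $) ⊢ (q_3, 1111111111111, VW$) ⊢ (q_1, 111111111111, WW$) ⊢ (q_2, 11111111111, W$) ⊢ (q_2, 11111111111, VV$) ⊢ (q_3, 11111111111, VVV$) ⊢ (q_1, 1111111111, WVV$) ⊢ (q_2, 111111111, VV$) ⊢ (q_3, 111111111, VVV$) ⊢ (q_1, 11111111, WVV$) ⊢ (q_2, 1111111, VV$) ⊢ (q_3, 1111111, VVV$) ⊢ (q_1, 111111, WVV$) ⊢ (q_2, 11111, VV$) ⊢ (q_3, 11111, VVV$) ⊢ (q_1, 1111, WVV$) ⊢ (q_2, 111, VV$) ⊢ (q_3, 111, VVV$) ⊢ (q_1, 11, WVV$) ⊢ (q_2, 1, VV$) ⊢ (q_3, 1, VVV$) ⊢ (q_1, ε, WVV$)
All input consumed; M is in state q_1.

q_1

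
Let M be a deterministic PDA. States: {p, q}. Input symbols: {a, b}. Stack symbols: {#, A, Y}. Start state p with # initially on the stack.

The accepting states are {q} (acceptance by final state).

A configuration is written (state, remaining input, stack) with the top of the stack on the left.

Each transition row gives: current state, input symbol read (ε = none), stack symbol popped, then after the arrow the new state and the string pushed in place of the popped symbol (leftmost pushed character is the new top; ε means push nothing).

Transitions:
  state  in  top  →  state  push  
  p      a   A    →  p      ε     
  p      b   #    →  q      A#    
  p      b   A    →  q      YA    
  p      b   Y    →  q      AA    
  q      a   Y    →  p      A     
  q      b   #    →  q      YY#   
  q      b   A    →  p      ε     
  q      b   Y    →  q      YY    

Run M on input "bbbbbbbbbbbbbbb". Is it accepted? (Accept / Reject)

(p, bbbbbbbbbbbbbbb, #)
  read b, top #: go to q, push A# → (q, bbbbbbbbbbbbbb, A#)
  read b, top A: go to p, push ε → (p, bbbbbbbbbbbbb, #)
  read b, top #: go to q, push A# → (q, bbbbbbbbbbbb, A#)
  read b, top A: go to p, push ε → (p, bbbbbbbbbbb, #)
  read b, top #: go to q, push A# → (q, bbbbbbbbbb, A#)
  read b, top A: go to p, push ε → (p, bbbbbbbbb, #)
  read b, top #: go to q, push A# → (q, bbbbbbbb, A#)
  read b, top A: go to p, push ε → (p, bbbbbbb, #)
  read b, top #: go to q, push A# → (q, bbbbbb, A#)
  read b, top A: go to p, push ε → (p, bbbbb, #)
  read b, top #: go to q, push A# → (q, bbbb, A#)
  read b, top A: go to p, push ε → (p, bbb, #)
  read b, top #: go to q, push A# → (q, bb, A#)
  read b, top A: go to p, push ε → (p, b, #)
  read b, top #: go to q, push A# → (q, ε, A#)
All input consumed; state q ∈ F.

Accept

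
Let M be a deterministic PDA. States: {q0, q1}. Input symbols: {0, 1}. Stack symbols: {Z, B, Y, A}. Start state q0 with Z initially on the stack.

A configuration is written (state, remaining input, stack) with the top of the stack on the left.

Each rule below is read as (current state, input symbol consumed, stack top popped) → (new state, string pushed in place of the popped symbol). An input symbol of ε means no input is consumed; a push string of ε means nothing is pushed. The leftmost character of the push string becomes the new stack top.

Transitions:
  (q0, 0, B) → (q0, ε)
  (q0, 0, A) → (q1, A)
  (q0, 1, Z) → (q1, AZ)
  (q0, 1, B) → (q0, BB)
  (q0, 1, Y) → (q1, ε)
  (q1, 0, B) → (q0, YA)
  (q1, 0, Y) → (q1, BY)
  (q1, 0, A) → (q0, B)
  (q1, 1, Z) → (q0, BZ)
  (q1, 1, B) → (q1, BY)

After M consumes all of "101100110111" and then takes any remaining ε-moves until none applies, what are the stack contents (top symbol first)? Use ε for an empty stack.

(q0, 101100110111, Z) ⊢ (q1, 01100110111, AZ) ⊢ (q0, 1100110111, BZ) ⊢ (q0, 100110111, BBZ) ⊢ (q0, 00110111, BBBZ) ⊢ (q0, 0110111, BBZ) ⊢ (q0, 110111, BZ) ⊢ (q0, 10111, BBZ) ⊢ (q0, 0111, BBBZ) ⊢ (q0, 111, BBZ) ⊢ (q0, 11, BBBZ) ⊢ (q0, 1, BBBBZ) ⊢ (q0, ε, BBBBBZ)
All input consumed in state q0 with stack BBBBBZ.

BBBBBZ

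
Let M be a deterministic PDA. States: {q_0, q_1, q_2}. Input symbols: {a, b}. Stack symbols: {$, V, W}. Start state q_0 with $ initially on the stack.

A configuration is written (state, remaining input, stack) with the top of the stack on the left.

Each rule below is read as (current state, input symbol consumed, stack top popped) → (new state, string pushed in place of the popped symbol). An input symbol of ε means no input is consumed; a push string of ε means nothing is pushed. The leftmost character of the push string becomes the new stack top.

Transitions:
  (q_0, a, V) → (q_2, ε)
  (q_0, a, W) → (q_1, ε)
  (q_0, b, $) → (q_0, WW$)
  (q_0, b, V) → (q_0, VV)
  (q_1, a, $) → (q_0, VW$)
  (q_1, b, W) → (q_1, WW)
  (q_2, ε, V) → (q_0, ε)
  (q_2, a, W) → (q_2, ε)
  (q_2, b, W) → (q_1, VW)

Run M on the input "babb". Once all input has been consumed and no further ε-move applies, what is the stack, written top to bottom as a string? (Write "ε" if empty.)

(q_0, babb, $)
  read b, top $: go to q_0, push WW$ → (q_0, abb, WW$)
  read a, top W: go to q_1, push ε → (q_1, bb, W$)
  read b, top W: go to q_1, push WW → (q_1, b, WW$)
  read b, top W: go to q_1, push WW → (q_1, ε, WWW$)
All input consumed in state q_1 with stack WWW$.

WWW$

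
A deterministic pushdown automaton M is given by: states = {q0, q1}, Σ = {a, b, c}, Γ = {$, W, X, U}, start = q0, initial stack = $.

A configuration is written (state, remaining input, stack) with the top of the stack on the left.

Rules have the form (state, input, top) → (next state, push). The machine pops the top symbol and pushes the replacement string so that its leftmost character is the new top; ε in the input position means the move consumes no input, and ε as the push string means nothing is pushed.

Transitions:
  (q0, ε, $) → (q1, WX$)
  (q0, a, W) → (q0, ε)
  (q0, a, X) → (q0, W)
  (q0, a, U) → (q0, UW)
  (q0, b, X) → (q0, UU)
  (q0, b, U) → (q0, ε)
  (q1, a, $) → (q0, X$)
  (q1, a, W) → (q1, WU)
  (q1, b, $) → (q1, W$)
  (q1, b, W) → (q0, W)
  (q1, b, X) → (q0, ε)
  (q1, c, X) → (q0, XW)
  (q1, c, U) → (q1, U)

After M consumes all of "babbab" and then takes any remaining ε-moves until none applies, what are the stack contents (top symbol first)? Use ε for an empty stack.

(q0, babbab, $)
  ε-move, top $: go to q1, push WX$ → (q1, babbab, WX$)
  read b, top W: go to q0, push W → (q0, abbab, WX$)
  read a, top W: go to q0, push ε → (q0, bbab, X$)
  read b, top X: go to q0, push UU → (q0, bab, UU$)
  read b, top U: go to q0, push ε → (q0, ab, U$)
  read a, top U: go to q0, push UW → (q0, b, UW$)
  read b, top U: go to q0, push ε → (q0, ε, W$)
All input consumed in state q0 with stack W$.

W$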